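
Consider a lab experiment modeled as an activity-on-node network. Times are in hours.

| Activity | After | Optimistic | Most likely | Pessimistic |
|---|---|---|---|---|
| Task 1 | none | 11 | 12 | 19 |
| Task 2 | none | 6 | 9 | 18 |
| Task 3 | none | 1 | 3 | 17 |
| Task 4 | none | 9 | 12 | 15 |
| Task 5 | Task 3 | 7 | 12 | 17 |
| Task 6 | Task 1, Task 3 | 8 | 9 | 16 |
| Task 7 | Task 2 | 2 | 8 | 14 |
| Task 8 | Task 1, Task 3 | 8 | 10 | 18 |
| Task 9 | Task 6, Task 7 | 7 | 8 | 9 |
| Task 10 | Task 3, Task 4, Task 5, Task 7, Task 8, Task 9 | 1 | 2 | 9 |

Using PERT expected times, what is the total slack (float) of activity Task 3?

8 hours

te_Task 1 = (11 + 4·12 + 19)/6 = 78/6 = 13
te_Task 2 = (6 + 4·9 + 18)/6 = 60/6 = 10
te_Task 3 = (1 + 4·3 + 17)/6 = 30/6 = 5
te_Task 4 = (9 + 4·12 + 15)/6 = 72/6 = 12
te_Task 5 = (7 + 4·12 + 17)/6 = 72/6 = 12
te_Task 6 = (8 + 4·9 + 16)/6 = 60/6 = 10
te_Task 7 = (2 + 4·8 + 14)/6 = 48/6 = 8
te_Task 8 = (8 + 4·10 + 18)/6 = 66/6 = 11
te_Task 9 = (7 + 4·8 + 9)/6 = 48/6 = 8
te_Task 10 = (1 + 4·2 + 9)/6 = 18/6 = 3

Forward pass:
ES_Task 1 = 0; EF_Task 1 = 13
ES_Task 2 = 0; EF_Task 2 = 10
ES_Task 3 = 0; EF_Task 3 = 5
ES_Task 4 = 0; EF_Task 4 = 12
ES_Task 5 = 5; EF_Task 5 = 5+12 = 17
ES_Task 6 = max(EF_Task 1=13, EF_Task 3=5) = 13; EF_Task 6 = 13+10 = 23
ES_Task 7 = 10; EF_Task 7 = 10+8 = 18
ES_Task 8 = max(EF_Task 1=13, EF_Task 3=5) = 13; EF_Task 8 = 13+11 = 24
ES_Task 9 = max(EF_Task 6=23, EF_Task 7=18) = 23; EF_Task 9 = 23+8 = 31
ES_Task 10 = max(EF_Task 3=5, EF_Task 4=12, EF_Task 5=17, EF_Task 7=18, EF_Task 8=24, EF_Task 9=31) = 31; EF_Task 10 = 31+3 = 34
Expected project duration μ = 34 hours. Critical path: Task 1 → Task 6 → Task 9 → Task 10.

Backward pass:
LF_Task 10 = 34; LS_Task 10 = 34−3 = 31
LF_Task 9 = LS_Task 10 = 31; LS_Task 9 = 31−8 = 23
LF_Task 8 = LS_Task 10 = 31; LS_Task 8 = 31−11 = 20
LF_Task 7 = min(LS_Task 9=23, LS_Task 10=31) = 23; LS_Task 7 = 23−8 = 15
LF_Task 6 = LS_Task 9 = 23; LS_Task 6 = 23−10 = 13
LF_Task 5 = LS_Task 10 = 31; LS_Task 5 = 31−12 = 19
LF_Task 4 = LS_Task 10 = 31; LS_Task 4 = 31−12 = 19
LF_Task 3 = min(LS_Task 5=19, LS_Task 6=13, LS_Task 8=20, LS_Task 10=31) = 13; LS_Task 3 = 13−5 = 8
LF_Task 2 = LS_Task 7 = 15; LS_Task 2 = 15−10 = 5
LF_Task 1 = min(LS_Task 6=13, LS_Task 8=20) = 13; LS_Task 1 = 13−13 = 0
Slack_Task 3 = LS_Task 3 − ES_Task 3 = 8 − 0 = 8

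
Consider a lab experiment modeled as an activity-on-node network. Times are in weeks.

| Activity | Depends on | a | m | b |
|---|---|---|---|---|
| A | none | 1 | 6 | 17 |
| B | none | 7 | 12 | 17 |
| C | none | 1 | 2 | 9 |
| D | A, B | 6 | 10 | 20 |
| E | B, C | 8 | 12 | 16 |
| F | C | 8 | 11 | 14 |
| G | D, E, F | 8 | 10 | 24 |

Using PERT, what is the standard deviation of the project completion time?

3.42 weeks

te_A = (1 + 4·6 + 17)/6 = 42/6 = 7; σ²_A = ((17−1)/6)² = 7.111
te_B = (7 + 4·12 + 17)/6 = 72/6 = 12; σ²_B = ((17−7)/6)² = 2.778
te_C = (1 + 4·2 + 9)/6 = 18/6 = 3; σ²_C = ((9−1)/6)² = 1.778
te_D = (6 + 4·10 + 20)/6 = 66/6 = 11; σ²_D = ((20−6)/6)² = 5.444
te_E = (8 + 4·12 + 16)/6 = 72/6 = 12; σ²_E = ((16−8)/6)² = 1.778
te_F = (8 + 4·11 + 14)/6 = 66/6 = 11; σ²_F = ((14−8)/6)² = 1.000
te_G = (8 + 4·10 + 24)/6 = 72/6 = 12; σ²_G = ((24−8)/6)² = 7.111

Forward pass:
ES_A = 0; EF_A = 7
ES_B = 0; EF_B = 12
ES_C = 0; EF_C = 3
ES_D = max(EF_A=7, EF_B=12) = 12; EF_D = 12+11 = 23
ES_E = max(EF_B=12, EF_C=3) = 12; EF_E = 12+12 = 24
ES_F = 3; EF_F = 3+11 = 14
ES_G = max(EF_D=23, EF_E=24, EF_F=14) = 24; EF_G = 24+12 = 36
Expected project duration μ = 36 weeks. Critical path: B → E → G.

Variance along critical path = 2.778 + 1.778 + 7.111 = 11.667
σ = √11.667 = 3.416 weeks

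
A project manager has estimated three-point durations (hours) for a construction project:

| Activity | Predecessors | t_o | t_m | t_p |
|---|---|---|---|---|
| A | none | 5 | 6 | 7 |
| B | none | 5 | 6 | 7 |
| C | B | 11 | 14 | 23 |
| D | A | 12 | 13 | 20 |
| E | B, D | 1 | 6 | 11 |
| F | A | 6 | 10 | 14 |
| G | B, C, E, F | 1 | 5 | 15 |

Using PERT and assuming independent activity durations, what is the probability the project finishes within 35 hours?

0.827

te_A = (5 + 4·6 + 7)/6 = 36/6 = 6; σ²_A = ((7−5)/6)² = 0.111
te_B = (5 + 4·6 + 7)/6 = 36/6 = 6; σ²_B = ((7−5)/6)² = 0.111
te_C = (11 + 4·14 + 23)/6 = 90/6 = 15; σ²_C = ((23−11)/6)² = 4.000
te_D = (12 + 4·13 + 20)/6 = 84/6 = 14; σ²_D = ((20−12)/6)² = 1.778
te_E = (1 + 4·6 + 11)/6 = 36/6 = 6; σ²_E = ((11−1)/6)² = 2.778
te_F = (6 + 4·10 + 14)/6 = 60/6 = 10; σ²_F = ((14−6)/6)² = 1.778
te_G = (1 + 4·5 + 15)/6 = 36/6 = 6; σ²_G = ((15−1)/6)² = 5.444

Forward pass:
ES_A = 0; EF_A = 6
ES_B = 0; EF_B = 6
ES_C = 6; EF_C = 6+15 = 21
ES_D = 6; EF_D = 6+14 = 20
ES_E = max(EF_B=6, EF_D=20) = 20; EF_E = 20+6 = 26
ES_F = 6; EF_F = 6+10 = 16
ES_G = max(EF_B=6, EF_C=21, EF_E=26, EF_F=16) = 26; EF_G = 26+6 = 32
Expected project duration μ = 32 hours. Critical path: A → D → E → G.

Variance along critical path = 0.111 + 1.778 + 2.778 + 5.444 = 10.111; σ = √10.111 = 3.180 hours.
Z = (35 − 32) / 3.180 = 0.943
P(T ≤ 35) = Φ(0.943) ≈ 0.827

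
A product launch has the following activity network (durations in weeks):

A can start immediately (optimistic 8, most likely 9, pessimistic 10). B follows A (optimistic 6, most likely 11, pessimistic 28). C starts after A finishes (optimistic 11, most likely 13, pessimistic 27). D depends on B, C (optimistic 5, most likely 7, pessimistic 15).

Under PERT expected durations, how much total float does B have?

te_A = (8 + 4·9 + 10)/6 = 54/6 = 9
te_B = (6 + 4·11 + 28)/6 = 78/6 = 13
te_C = (11 + 4·13 + 27)/6 = 90/6 = 15
te_D = (5 + 4·7 + 15)/6 = 48/6 = 8

Forward pass:
ES_A = 0; EF_A = 9
ES_B = 9; EF_B = 9+13 = 22
ES_C = 9; EF_C = 9+15 = 24
ES_D = max(EF_B=22, EF_C=24) = 24; EF_D = 24+8 = 32
Expected project duration μ = 32 weeks. Critical path: A → C → D.

Backward pass:
LF_D = 32; LS_D = 32−8 = 24
LF_C = LS_D = 24; LS_C = 24−15 = 9
LF_B = LS_D = 24; LS_B = 24−13 = 11
LF_A = min(LS_B=11, LS_C=9) = 9; LS_A = 9−9 = 0
Slack_B = LS_B − ES_B = 11 − 9 = 2

2 weeks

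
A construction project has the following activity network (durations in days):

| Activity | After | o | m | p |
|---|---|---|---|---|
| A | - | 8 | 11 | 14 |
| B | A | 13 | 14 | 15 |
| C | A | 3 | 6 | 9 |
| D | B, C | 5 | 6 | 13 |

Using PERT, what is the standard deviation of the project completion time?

1.70 days

te_A = (8 + 4·11 + 14)/6 = 66/6 = 11; σ²_A = ((14−8)/6)² = 1.000
te_B = (13 + 4·14 + 15)/6 = 84/6 = 14; σ²_B = ((15−13)/6)² = 0.111
te_C = (3 + 4·6 + 9)/6 = 36/6 = 6; σ²_C = ((9−3)/6)² = 1.000
te_D = (5 + 4·6 + 13)/6 = 42/6 = 7; σ²_D = ((13−5)/6)² = 1.778

Forward pass:
ES_A = 0; EF_A = 11
ES_B = 11; EF_B = 11+14 = 25
ES_C = 11; EF_C = 11+6 = 17
ES_D = max(EF_B=25, EF_C=17) = 25; EF_D = 25+7 = 32
Expected project duration μ = 32 days. Critical path: A → B → D.

Variance along critical path = 1.000 + 0.111 + 1.778 = 2.889
σ = √2.889 = 1.700 days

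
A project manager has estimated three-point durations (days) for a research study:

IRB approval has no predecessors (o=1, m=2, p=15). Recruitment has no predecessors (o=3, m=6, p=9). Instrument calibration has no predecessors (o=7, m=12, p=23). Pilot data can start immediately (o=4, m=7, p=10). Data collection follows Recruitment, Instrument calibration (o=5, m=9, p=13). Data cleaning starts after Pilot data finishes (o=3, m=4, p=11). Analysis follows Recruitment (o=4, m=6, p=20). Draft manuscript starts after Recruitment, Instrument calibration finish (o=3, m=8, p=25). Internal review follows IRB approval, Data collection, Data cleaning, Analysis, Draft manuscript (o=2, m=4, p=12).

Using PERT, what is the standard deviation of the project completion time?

4.83 days

te_IRB approval = (1 + 4·2 + 15)/6 = 24/6 = 4; σ²_IRB approval = ((15−1)/6)² = 5.444
te_Recruitment = (3 + 4·6 + 9)/6 = 36/6 = 6; σ²_Recruitment = ((9−3)/6)² = 1.000
te_Instrument calibration = (7 + 4·12 + 23)/6 = 78/6 = 13; σ²_Instrument calibration = ((23−7)/6)² = 7.111
te_Pilot data = (4 + 4·7 + 10)/6 = 42/6 = 7; σ²_Pilot data = ((10−4)/6)² = 1.000
te_Data collection = (5 + 4·9 + 13)/6 = 54/6 = 9; σ²_Data collection = ((13−5)/6)² = 1.778
te_Data cleaning = (3 + 4·4 + 11)/6 = 30/6 = 5; σ²_Data cleaning = ((11−3)/6)² = 1.778
te_Analysis = (4 + 4·6 + 20)/6 = 48/6 = 8; σ²_Analysis = ((20−4)/6)² = 7.111
te_Draft manuscript = (3 + 4·8 + 25)/6 = 60/6 = 10; σ²_Draft manuscript = ((25−3)/6)² = 13.444
te_Internal review = (2 + 4·4 + 12)/6 = 30/6 = 5; σ²_Internal review = ((12−2)/6)² = 2.778

Forward pass:
ES_IRB approval = 0; EF_IRB approval = 4
ES_Recruitment = 0; EF_Recruitment = 6
ES_Instrument calibration = 0; EF_Instrument calibration = 13
ES_Pilot data = 0; EF_Pilot data = 7
ES_Data collection = max(EF_Recruitment=6, EF_Instrument calibration=13) = 13; EF_Data collection = 13+9 = 22
ES_Data cleaning = 7; EF_Data cleaning = 7+5 = 12
ES_Analysis = 6; EF_Analysis = 6+8 = 14
ES_Draft manuscript = max(EF_Recruitment=6, EF_Instrument calibration=13) = 13; EF_Draft manuscript = 13+10 = 23
ES_Internal review = max(EF_IRB approval=4, EF_Data collection=22, EF_Data cleaning=12, EF_Analysis=14, EF_Draft manuscript=23) = 23; EF_Internal review = 23+5 = 28
Expected project duration μ = 28 days. Critical path: Instrument calibration → Draft manuscript → Internal review.

Variance along critical path = 7.111 + 13.444 + 2.778 = 23.333
σ = √23.333 = 4.830 days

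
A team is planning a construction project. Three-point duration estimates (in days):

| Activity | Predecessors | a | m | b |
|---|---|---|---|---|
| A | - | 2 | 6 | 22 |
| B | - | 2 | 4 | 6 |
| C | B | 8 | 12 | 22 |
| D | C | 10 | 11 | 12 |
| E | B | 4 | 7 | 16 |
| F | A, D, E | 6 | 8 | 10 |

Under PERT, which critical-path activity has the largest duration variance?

C

te_A = (2 + 4·6 + 22)/6 = 48/6 = 8; σ²_A = ((22−2)/6)² = 11.111
te_B = (2 + 4·4 + 6)/6 = 24/6 = 4; σ²_B = ((6−2)/6)² = 0.444
te_C = (8 + 4·12 + 22)/6 = 78/6 = 13; σ²_C = ((22−8)/6)² = 5.444
te_D = (10 + 4·11 + 12)/6 = 66/6 = 11; σ²_D = ((12−10)/6)² = 0.111
te_E = (4 + 4·7 + 16)/6 = 48/6 = 8; σ²_E = ((16−4)/6)² = 4.000
te_F = (6 + 4·8 + 10)/6 = 48/6 = 8; σ²_F = ((10−6)/6)² = 0.444

Forward pass:
ES_A = 0; EF_A = 8
ES_B = 0; EF_B = 4
ES_C = 4; EF_C = 4+13 = 17
ES_D = 17; EF_D = 17+11 = 28
ES_E = 4; EF_E = 4+8 = 12
ES_F = max(EF_A=8, EF_D=28, EF_E=12) = 28; EF_F = 28+8 = 36
Expected project duration μ = 36 days. Critical path: B → C → D → F.

Variances on critical path: σ²_B=0.444, σ²_C=5.444, σ²_D=0.111, σ²_F=0.444.
Largest is σ²_C = 5.444.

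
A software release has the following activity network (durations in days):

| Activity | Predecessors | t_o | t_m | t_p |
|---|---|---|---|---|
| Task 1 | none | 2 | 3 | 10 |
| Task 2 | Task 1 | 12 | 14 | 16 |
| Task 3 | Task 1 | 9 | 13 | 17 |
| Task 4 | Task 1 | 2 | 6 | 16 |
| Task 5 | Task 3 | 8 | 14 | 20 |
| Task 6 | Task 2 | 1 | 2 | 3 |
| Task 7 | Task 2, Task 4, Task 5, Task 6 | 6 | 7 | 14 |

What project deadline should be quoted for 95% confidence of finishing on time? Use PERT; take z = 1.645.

te_Task 1 = (2 + 4·3 + 10)/6 = 24/6 = 4; σ²_Task 1 = ((10−2)/6)² = 1.778
te_Task 2 = (12 + 4·14 + 16)/6 = 84/6 = 14; σ²_Task 2 = ((16−12)/6)² = 0.444
te_Task 3 = (9 + 4·13 + 17)/6 = 78/6 = 13; σ²_Task 3 = ((17−9)/6)² = 1.778
te_Task 4 = (2 + 4·6 + 16)/6 = 42/6 = 7; σ²_Task 4 = ((16−2)/6)² = 5.444
te_Task 5 = (8 + 4·14 + 20)/6 = 84/6 = 14; σ²_Task 5 = ((20−8)/6)² = 4.000
te_Task 6 = (1 + 4·2 + 3)/6 = 12/6 = 2; σ²_Task 6 = ((3−1)/6)² = 0.111
te_Task 7 = (6 + 4·7 + 14)/6 = 48/6 = 8; σ²_Task 7 = ((14−6)/6)² = 1.778

Forward pass:
ES_Task 1 = 0; EF_Task 1 = 4
ES_Task 2 = 4; EF_Task 2 = 4+14 = 18
ES_Task 3 = 4; EF_Task 3 = 4+13 = 17
ES_Task 4 = 4; EF_Task 4 = 4+7 = 11
ES_Task 5 = 17; EF_Task 5 = 17+14 = 31
ES_Task 6 = 18; EF_Task 6 = 18+2 = 20
ES_Task 7 = max(EF_Task 2=18, EF_Task 4=11, EF_Task 5=31, EF_Task 6=20) = 31; EF_Task 7 = 31+8 = 39
Expected project duration μ = 39 days. Critical path: Task 1 → Task 3 → Task 5 → Task 7.

Variance along critical path = 1.778 + 1.778 + 4.000 + 1.778 = 9.333; σ = 3.055 days.
D = μ + z·σ = 39 + 1.645·3.055 = 44.0 days

44.0 days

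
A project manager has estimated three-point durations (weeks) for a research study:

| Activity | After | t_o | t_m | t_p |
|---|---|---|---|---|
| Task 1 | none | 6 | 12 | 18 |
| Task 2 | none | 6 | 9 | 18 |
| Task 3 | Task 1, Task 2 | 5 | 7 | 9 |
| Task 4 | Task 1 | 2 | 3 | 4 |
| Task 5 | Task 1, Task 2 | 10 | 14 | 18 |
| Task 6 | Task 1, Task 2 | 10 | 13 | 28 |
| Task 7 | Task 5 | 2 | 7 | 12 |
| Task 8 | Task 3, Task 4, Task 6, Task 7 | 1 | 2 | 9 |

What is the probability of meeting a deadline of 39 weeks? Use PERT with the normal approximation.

0.825

te_Task 1 = (6 + 4·12 + 18)/6 = 72/6 = 12; σ²_Task 1 = ((18−6)/6)² = 4.000
te_Task 2 = (6 + 4·9 + 18)/6 = 60/6 = 10; σ²_Task 2 = ((18−6)/6)² = 4.000
te_Task 3 = (5 + 4·7 + 9)/6 = 42/6 = 7; σ²_Task 3 = ((9−5)/6)² = 0.444
te_Task 4 = (2 + 4·3 + 4)/6 = 18/6 = 3; σ²_Task 4 = ((4−2)/6)² = 0.111
te_Task 5 = (10 + 4·14 + 18)/6 = 84/6 = 14; σ²_Task 5 = ((18−10)/6)² = 1.778
te_Task 6 = (10 + 4·13 + 28)/6 = 90/6 = 15; σ²_Task 6 = ((28−10)/6)² = 9.000
te_Task 7 = (2 + 4·7 + 12)/6 = 42/6 = 7; σ²_Task 7 = ((12−2)/6)² = 2.778
te_Task 8 = (1 + 4·2 + 9)/6 = 18/6 = 3; σ²_Task 8 = ((9−1)/6)² = 1.778

Forward pass:
ES_Task 1 = 0; EF_Task 1 = 12
ES_Task 2 = 0; EF_Task 2 = 10
ES_Task 3 = max(EF_Task 1=12, EF_Task 2=10) = 12; EF_Task 3 = 12+7 = 19
ES_Task 4 = 12; EF_Task 4 = 12+3 = 15
ES_Task 5 = max(EF_Task 1=12, EF_Task 2=10) = 12; EF_Task 5 = 12+14 = 26
ES_Task 6 = max(EF_Task 1=12, EF_Task 2=10) = 12; EF_Task 6 = 12+15 = 27
ES_Task 7 = 26; EF_Task 7 = 26+7 = 33
ES_Task 8 = max(EF_Task 3=19, EF_Task 4=15, EF_Task 6=27, EF_Task 7=33) = 33; EF_Task 8 = 33+3 = 36
Expected project duration μ = 36 weeks. Critical path: Task 1 → Task 5 → Task 7 → Task 8.

Variance along critical path = 4.000 + 1.778 + 2.778 + 1.778 = 10.333; σ = √10.333 = 3.215 weeks.
Z = (39 − 36) / 3.215 = 0.933
P(T ≤ 39) = Φ(0.933) ≈ 0.825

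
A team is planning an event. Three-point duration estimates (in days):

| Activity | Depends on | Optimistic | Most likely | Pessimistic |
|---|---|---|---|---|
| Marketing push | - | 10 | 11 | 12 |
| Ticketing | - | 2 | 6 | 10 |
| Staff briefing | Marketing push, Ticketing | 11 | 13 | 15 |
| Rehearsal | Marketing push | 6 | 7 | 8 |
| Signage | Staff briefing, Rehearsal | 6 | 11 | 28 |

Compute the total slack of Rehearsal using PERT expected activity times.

te_Marketing push = (10 + 4·11 + 12)/6 = 66/6 = 11
te_Ticketing = (2 + 4·6 + 10)/6 = 36/6 = 6
te_Staff briefing = (11 + 4·13 + 15)/6 = 78/6 = 13
te_Rehearsal = (6 + 4·7 + 8)/6 = 42/6 = 7
te_Signage = (6 + 4·11 + 28)/6 = 78/6 = 13

Forward pass:
ES_Marketing push = 0; EF_Marketing push = 11
ES_Ticketing = 0; EF_Ticketing = 6
ES_Staff briefing = max(EF_Marketing push=11, EF_Ticketing=6) = 11; EF_Staff briefing = 11+13 = 24
ES_Rehearsal = 11; EF_Rehearsal = 11+7 = 18
ES_Signage = max(EF_Staff briefing=24, EF_Rehearsal=18) = 24; EF_Signage = 24+13 = 37
Expected project duration μ = 37 days. Critical path: Marketing push → Staff briefing → Signage.

Backward pass:
LF_Signage = 37; LS_Signage = 37−13 = 24
LF_Rehearsal = LS_Signage = 24; LS_Rehearsal = 24−7 = 17
LF_Staff briefing = LS_Signage = 24; LS_Staff briefing = 24−13 = 11
LF_Ticketing = LS_Staff briefing = 11; LS_Ticketing = 11−6 = 5
LF_Marketing push = min(LS_Staff briefing=11, LS_Rehearsal=17) = 11; LS_Marketing push = 11−11 = 0
Slack_Rehearsal = LS_Rehearsal − ES_Rehearsal = 17 − 11 = 6

6 days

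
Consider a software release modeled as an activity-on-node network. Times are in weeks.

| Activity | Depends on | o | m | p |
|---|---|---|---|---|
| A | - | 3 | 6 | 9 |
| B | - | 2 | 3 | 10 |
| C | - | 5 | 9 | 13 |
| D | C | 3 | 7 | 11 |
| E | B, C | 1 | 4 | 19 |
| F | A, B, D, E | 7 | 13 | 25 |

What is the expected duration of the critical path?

te_A = (3 + 4·6 + 9)/6 = 36/6 = 6
te_B = (2 + 4·3 + 10)/6 = 24/6 = 4
te_C = (5 + 4·9 + 13)/6 = 54/6 = 9
te_D = (3 + 4·7 + 11)/6 = 42/6 = 7
te_E = (1 + 4·4 + 19)/6 = 36/6 = 6
te_F = (7 + 4·13 + 25)/6 = 84/6 = 14

Forward pass:
ES_A = 0; EF_A = 6
ES_B = 0; EF_B = 4
ES_C = 0; EF_C = 9
ES_D = 9; EF_D = 9+7 = 16
ES_E = max(EF_B=4, EF_C=9) = 9; EF_E = 9+6 = 15
ES_F = max(EF_A=6, EF_B=4, EF_D=16, EF_E=15) = 16; EF_F = 16+14 = 30
Expected project duration μ = 30 weeks. Critical path: C → D → F.

30 weeks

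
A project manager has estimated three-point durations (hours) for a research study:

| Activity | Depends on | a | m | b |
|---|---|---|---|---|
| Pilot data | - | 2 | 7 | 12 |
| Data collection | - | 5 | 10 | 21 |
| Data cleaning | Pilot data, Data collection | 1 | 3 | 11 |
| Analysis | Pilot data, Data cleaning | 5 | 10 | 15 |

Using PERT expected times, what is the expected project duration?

25 hours

te_Pilot data = (2 + 4·7 + 12)/6 = 42/6 = 7
te_Data collection = (5 + 4·10 + 21)/6 = 66/6 = 11
te_Data cleaning = (1 + 4·3 + 11)/6 = 24/6 = 4
te_Analysis = (5 + 4·10 + 15)/6 = 60/6 = 10

Forward pass:
ES_Pilot data = 0; EF_Pilot data = 7
ES_Data collection = 0; EF_Data collection = 11
ES_Data cleaning = max(EF_Pilot data=7, EF_Data collection=11) = 11; EF_Data cleaning = 11+4 = 15
ES_Analysis = max(EF_Pilot data=7, EF_Data cleaning=15) = 15; EF_Analysis = 15+10 = 25
Expected project duration μ = 25 hours. Critical path: Data collection → Data cleaning → Analysis.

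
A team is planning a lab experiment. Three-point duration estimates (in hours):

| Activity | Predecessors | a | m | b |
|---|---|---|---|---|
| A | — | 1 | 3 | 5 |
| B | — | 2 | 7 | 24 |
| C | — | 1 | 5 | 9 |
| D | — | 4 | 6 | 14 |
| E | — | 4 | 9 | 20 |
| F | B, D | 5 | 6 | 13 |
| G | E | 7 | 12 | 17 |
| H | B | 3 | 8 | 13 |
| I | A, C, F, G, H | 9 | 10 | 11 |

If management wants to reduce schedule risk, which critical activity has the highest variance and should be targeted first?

te_A = (1 + 4·3 + 5)/6 = 18/6 = 3; σ²_A = ((5−1)/6)² = 0.444
te_B = (2 + 4·7 + 24)/6 = 54/6 = 9; σ²_B = ((24−2)/6)² = 13.444
te_C = (1 + 4·5 + 9)/6 = 30/6 = 5; σ²_C = ((9−1)/6)² = 1.778
te_D = (4 + 4·6 + 14)/6 = 42/6 = 7; σ²_D = ((14−4)/6)² = 2.778
te_E = (4 + 4·9 + 20)/6 = 60/6 = 10; σ²_E = ((20−4)/6)² = 7.111
te_F = (5 + 4·6 + 13)/6 = 42/6 = 7; σ²_F = ((13−5)/6)² = 1.778
te_G = (7 + 4·12 + 17)/6 = 72/6 = 12; σ²_G = ((17−7)/6)² = 2.778
te_H = (3 + 4·8 + 13)/6 = 48/6 = 8; σ²_H = ((13−3)/6)² = 2.778
te_I = (9 + 4·10 + 11)/6 = 60/6 = 10; σ²_I = ((11−9)/6)² = 0.111

Forward pass:
ES_A = 0; EF_A = 3
ES_B = 0; EF_B = 9
ES_C = 0; EF_C = 5
ES_D = 0; EF_D = 7
ES_E = 0; EF_E = 10
ES_F = max(EF_B=9, EF_D=7) = 9; EF_F = 9+7 = 16
ES_G = 10; EF_G = 10+12 = 22
ES_H = 9; EF_H = 9+8 = 17
ES_I = max(EF_A=3, EF_C=5, EF_F=16, EF_G=22, EF_H=17) = 22; EF_I = 22+10 = 32
Expected project duration μ = 32 hours. Critical path: E → G → I.

Variances on critical path: σ²_E=7.111, σ²_G=2.778, σ²_I=0.111.
Largest is σ²_E = 7.111.

E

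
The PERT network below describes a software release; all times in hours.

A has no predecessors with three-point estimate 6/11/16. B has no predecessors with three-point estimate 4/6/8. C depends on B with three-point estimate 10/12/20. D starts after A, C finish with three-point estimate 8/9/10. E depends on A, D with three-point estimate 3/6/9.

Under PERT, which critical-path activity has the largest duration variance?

C

te_A = (6 + 4·11 + 16)/6 = 66/6 = 11; σ²_A = ((16−6)/6)² = 2.778
te_B = (4 + 4·6 + 8)/6 = 36/6 = 6; σ²_B = ((8−4)/6)² = 0.444
te_C = (10 + 4·12 + 20)/6 = 78/6 = 13; σ²_C = ((20−10)/6)² = 2.778
te_D = (8 + 4·9 + 10)/6 = 54/6 = 9; σ²_D = ((10−8)/6)² = 0.111
te_E = (3 + 4·6 + 9)/6 = 36/6 = 6; σ²_E = ((9−3)/6)² = 1.000

Forward pass:
ES_A = 0; EF_A = 11
ES_B = 0; EF_B = 6
ES_C = 6; EF_C = 6+13 = 19
ES_D = max(EF_A=11, EF_C=19) = 19; EF_D = 19+9 = 28
ES_E = max(EF_A=11, EF_D=28) = 28; EF_E = 28+6 = 34
Expected project duration μ = 34 hours. Critical path: B → C → D → E.

Variances on critical path: σ²_B=0.444, σ²_C=2.778, σ²_D=0.111, σ²_E=1.000.
Largest is σ²_C = 2.778.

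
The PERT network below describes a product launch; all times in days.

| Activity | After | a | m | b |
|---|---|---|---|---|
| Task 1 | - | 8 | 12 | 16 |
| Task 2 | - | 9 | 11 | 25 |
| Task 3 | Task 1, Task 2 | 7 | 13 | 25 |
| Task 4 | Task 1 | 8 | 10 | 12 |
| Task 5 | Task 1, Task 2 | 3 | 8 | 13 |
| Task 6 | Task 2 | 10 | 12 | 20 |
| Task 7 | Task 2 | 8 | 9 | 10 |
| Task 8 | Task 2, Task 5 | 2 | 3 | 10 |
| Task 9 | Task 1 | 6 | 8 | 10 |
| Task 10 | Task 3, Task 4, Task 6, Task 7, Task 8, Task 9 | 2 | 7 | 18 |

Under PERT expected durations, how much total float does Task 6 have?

1 days

te_Task 1 = (8 + 4·12 + 16)/6 = 72/6 = 12
te_Task 2 = (9 + 4·11 + 25)/6 = 78/6 = 13
te_Task 3 = (7 + 4·13 + 25)/6 = 84/6 = 14
te_Task 4 = (8 + 4·10 + 12)/6 = 60/6 = 10
te_Task 5 = (3 + 4·8 + 13)/6 = 48/6 = 8
te_Task 6 = (10 + 4·12 + 20)/6 = 78/6 = 13
te_Task 7 = (8 + 4·9 + 10)/6 = 54/6 = 9
te_Task 8 = (2 + 4·3 + 10)/6 = 24/6 = 4
te_Task 9 = (6 + 4·8 + 10)/6 = 48/6 = 8
te_Task 10 = (2 + 4·7 + 18)/6 = 48/6 = 8

Forward pass:
ES_Task 1 = 0; EF_Task 1 = 12
ES_Task 2 = 0; EF_Task 2 = 13
ES_Task 3 = max(EF_Task 1=12, EF_Task 2=13) = 13; EF_Task 3 = 13+14 = 27
ES_Task 4 = 12; EF_Task 4 = 12+10 = 22
ES_Task 5 = max(EF_Task 1=12, EF_Task 2=13) = 13; EF_Task 5 = 13+8 = 21
ES_Task 6 = 13; EF_Task 6 = 13+13 = 26
ES_Task 7 = 13; EF_Task 7 = 13+9 = 22
ES_Task 8 = max(EF_Task 2=13, EF_Task 5=21) = 21; EF_Task 8 = 21+4 = 25
ES_Task 9 = 12; EF_Task 9 = 12+8 = 20
ES_Task 10 = max(EF_Task 3=27, EF_Task 4=22, EF_Task 6=26, EF_Task 7=22, EF_Task 8=25, EF_Task 9=20) = 27; EF_Task 10 = 27+8 = 35
Expected project duration μ = 35 days. Critical path: Task 2 → Task 3 → Task 10.

Backward pass:
LF_Task 10 = 35; LS_Task 10 = 35−8 = 27
LF_Task 9 = LS_Task 10 = 27; LS_Task 9 = 27−8 = 19
LF_Task 8 = LS_Task 10 = 27; LS_Task 8 = 27−4 = 23
LF_Task 7 = LS_Task 10 = 27; LS_Task 7 = 27−9 = 18
LF_Task 6 = LS_Task 10 = 27; LS_Task 6 = 27−13 = 14
LF_Task 5 = LS_Task 8 = 23; LS_Task 5 = 23−8 = 15
LF_Task 4 = LS_Task 10 = 27; LS_Task 4 = 27−10 = 17
LF_Task 3 = LS_Task 10 = 27; LS_Task 3 = 27−14 = 13
LF_Task 2 = min(LS_Task 3=13, LS_Task 5=15, LS_Task 6=14, LS_Task 7=18, LS_Task 8=23) = 13; LS_Task 2 = 13−13 = 0
LF_Task 1 = min(LS_Task 3=13, LS_Task 4=17, LS_Task 5=15, LS_Task 9=19) = 13; LS_Task 1 = 13−12 = 1
Slack_Task 6 = LS_Task 6 − ES_Task 6 = 14 − 13 = 1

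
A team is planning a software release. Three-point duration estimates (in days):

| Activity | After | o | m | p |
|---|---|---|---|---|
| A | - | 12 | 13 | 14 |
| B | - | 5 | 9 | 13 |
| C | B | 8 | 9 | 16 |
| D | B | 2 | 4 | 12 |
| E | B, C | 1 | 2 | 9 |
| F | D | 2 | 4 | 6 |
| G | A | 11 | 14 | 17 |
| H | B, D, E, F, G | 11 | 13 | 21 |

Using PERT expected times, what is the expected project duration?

41 days

te_A = (12 + 4·13 + 14)/6 = 78/6 = 13
te_B = (5 + 4·9 + 13)/6 = 54/6 = 9
te_C = (8 + 4·9 + 16)/6 = 60/6 = 10
te_D = (2 + 4·4 + 12)/6 = 30/6 = 5
te_E = (1 + 4·2 + 9)/6 = 18/6 = 3
te_F = (2 + 4·4 + 6)/6 = 24/6 = 4
te_G = (11 + 4·14 + 17)/6 = 84/6 = 14
te_H = (11 + 4·13 + 21)/6 = 84/6 = 14

Forward pass:
ES_A = 0; EF_A = 13
ES_B = 0; EF_B = 9
ES_C = 9; EF_C = 9+10 = 19
ES_D = 9; EF_D = 9+5 = 14
ES_E = max(EF_B=9, EF_C=19) = 19; EF_E = 19+3 = 22
ES_F = 14; EF_F = 14+4 = 18
ES_G = 13; EF_G = 13+14 = 27
ES_H = max(EF_B=9, EF_D=14, EF_E=22, EF_F=18, EF_G=27) = 27; EF_H = 27+14 = 41
Expected project duration μ = 41 days. Critical path: A → G → H.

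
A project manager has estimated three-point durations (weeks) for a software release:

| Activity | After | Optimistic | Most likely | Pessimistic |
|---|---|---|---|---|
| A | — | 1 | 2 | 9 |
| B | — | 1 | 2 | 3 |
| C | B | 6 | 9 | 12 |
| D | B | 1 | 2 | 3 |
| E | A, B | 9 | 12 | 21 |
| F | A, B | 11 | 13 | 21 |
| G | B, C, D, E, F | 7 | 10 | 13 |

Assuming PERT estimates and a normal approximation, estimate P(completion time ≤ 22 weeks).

0.017

te_A = (1 + 4·2 + 9)/6 = 18/6 = 3; σ²_A = ((9−1)/6)² = 1.778
te_B = (1 + 4·2 + 3)/6 = 12/6 = 2; σ²_B = ((3−1)/6)² = 0.111
te_C = (6 + 4·9 + 12)/6 = 54/6 = 9; σ²_C = ((12−6)/6)² = 1.000
te_D = (1 + 4·2 + 3)/6 = 12/6 = 2; σ²_D = ((3−1)/6)² = 0.111
te_E = (9 + 4·12 + 21)/6 = 78/6 = 13; σ²_E = ((21−9)/6)² = 4.000
te_F = (11 + 4·13 + 21)/6 = 84/6 = 14; σ²_F = ((21−11)/6)² = 2.778
te_G = (7 + 4·10 + 13)/6 = 60/6 = 10; σ²_G = ((13−7)/6)² = 1.000

Forward pass:
ES_A = 0; EF_A = 3
ES_B = 0; EF_B = 2
ES_C = 2; EF_C = 2+9 = 11
ES_D = 2; EF_D = 2+2 = 4
ES_E = max(EF_A=3, EF_B=2) = 3; EF_E = 3+13 = 16
ES_F = max(EF_A=3, EF_B=2) = 3; EF_F = 3+14 = 17
ES_G = max(EF_B=2, EF_C=11, EF_D=4, EF_E=16, EF_F=17) = 17; EF_G = 17+10 = 27
Expected project duration μ = 27 weeks. Critical path: A → F → G.

Variance along critical path = 1.778 + 2.778 + 1.000 = 5.556; σ = √5.556 = 2.357 weeks.
Z = (22 − 27) / 2.357 = -2.121
P(T ≤ 22) = Φ(-2.121) ≈ 0.017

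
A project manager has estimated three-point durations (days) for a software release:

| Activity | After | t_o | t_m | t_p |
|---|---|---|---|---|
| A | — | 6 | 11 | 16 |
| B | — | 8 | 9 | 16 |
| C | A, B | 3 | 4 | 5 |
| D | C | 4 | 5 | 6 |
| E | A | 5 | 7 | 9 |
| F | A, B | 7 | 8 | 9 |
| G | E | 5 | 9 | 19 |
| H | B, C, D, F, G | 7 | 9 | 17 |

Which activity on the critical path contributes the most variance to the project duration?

G

te_A = (6 + 4·11 + 16)/6 = 66/6 = 11; σ²_A = ((16−6)/6)² = 2.778
te_B = (8 + 4·9 + 16)/6 = 60/6 = 10; σ²_B = ((16−8)/6)² = 1.778
te_C = (3 + 4·4 + 5)/6 = 24/6 = 4; σ²_C = ((5−3)/6)² = 0.111
te_D = (4 + 4·5 + 6)/6 = 30/6 = 5; σ²_D = ((6−4)/6)² = 0.111
te_E = (5 + 4·7 + 9)/6 = 42/6 = 7; σ²_E = ((9−5)/6)² = 0.444
te_F = (7 + 4·8 + 9)/6 = 48/6 = 8; σ²_F = ((9−7)/6)² = 0.111
te_G = (5 + 4·9 + 19)/6 = 60/6 = 10; σ²_G = ((19−5)/6)² = 5.444
te_H = (7 + 4·9 + 17)/6 = 60/6 = 10; σ²_H = ((17−7)/6)² = 2.778

Forward pass:
ES_A = 0; EF_A = 11
ES_B = 0; EF_B = 10
ES_C = max(EF_A=11, EF_B=10) = 11; EF_C = 11+4 = 15
ES_D = 15; EF_D = 15+5 = 20
ES_E = 11; EF_E = 11+7 = 18
ES_F = max(EF_A=11, EF_B=10) = 11; EF_F = 11+8 = 19
ES_G = 18; EF_G = 18+10 = 28
ES_H = max(EF_B=10, EF_C=15, EF_D=20, EF_F=19, EF_G=28) = 28; EF_H = 28+10 = 38
Expected project duration μ = 38 days. Critical path: A → E → G → H.

Variances on critical path: σ²_A=2.778, σ²_E=0.444, σ²_G=5.444, σ²_H=2.778.
Largest is σ²_G = 5.444.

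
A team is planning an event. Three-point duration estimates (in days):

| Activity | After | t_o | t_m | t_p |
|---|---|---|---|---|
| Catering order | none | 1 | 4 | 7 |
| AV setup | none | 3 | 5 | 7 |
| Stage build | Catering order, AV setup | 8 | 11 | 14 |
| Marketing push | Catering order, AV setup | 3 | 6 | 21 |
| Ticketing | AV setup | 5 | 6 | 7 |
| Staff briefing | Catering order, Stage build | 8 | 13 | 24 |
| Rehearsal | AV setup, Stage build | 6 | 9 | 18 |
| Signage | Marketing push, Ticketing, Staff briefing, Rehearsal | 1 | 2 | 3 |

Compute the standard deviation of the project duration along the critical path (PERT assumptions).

2.94 days

te_Catering order = (1 + 4·4 + 7)/6 = 24/6 = 4; σ²_Catering order = ((7−1)/6)² = 1.000
te_AV setup = (3 + 4·5 + 7)/6 = 30/6 = 5; σ²_AV setup = ((7−3)/6)² = 0.444
te_Stage build = (8 + 4·11 + 14)/6 = 66/6 = 11; σ²_Stage build = ((14−8)/6)² = 1.000
te_Marketing push = (3 + 4·6 + 21)/6 = 48/6 = 8; σ²_Marketing push = ((21−3)/6)² = 9.000
te_Ticketing = (5 + 4·6 + 7)/6 = 36/6 = 6; σ²_Ticketing = ((7−5)/6)² = 0.111
te_Staff briefing = (8 + 4·13 + 24)/6 = 84/6 = 14; σ²_Staff briefing = ((24−8)/6)² = 7.111
te_Rehearsal = (6 + 4·9 + 18)/6 = 60/6 = 10; σ²_Rehearsal = ((18−6)/6)² = 4.000
te_Signage = (1 + 4·2 + 3)/6 = 12/6 = 2; σ²_Signage = ((3−1)/6)² = 0.111

Forward pass:
ES_Catering order = 0; EF_Catering order = 4
ES_AV setup = 0; EF_AV setup = 5
ES_Stage build = max(EF_Catering order=4, EF_AV setup=5) = 5; EF_Stage build = 5+11 = 16
ES_Marketing push = max(EF_Catering order=4, EF_AV setup=5) = 5; EF_Marketing push = 5+8 = 13
ES_Ticketing = 5; EF_Ticketing = 5+6 = 11
ES_Staff briefing = max(EF_Catering order=4, EF_Stage build=16) = 16; EF_Staff briefing = 16+14 = 30
ES_Rehearsal = max(EF_AV setup=5, EF_Stage build=16) = 16; EF_Rehearsal = 16+10 = 26
ES_Signage = max(EF_Marketing push=13, EF_Ticketing=11, EF_Staff briefing=30, EF_Rehearsal=26) = 30; EF_Signage = 30+2 = 32
Expected project duration μ = 32 days. Critical path: AV setup → Stage build → Staff briefing → Signage.

Variance along critical path = 0.444 + 1.000 + 7.111 + 0.111 = 8.667
σ = √8.667 = 2.944 days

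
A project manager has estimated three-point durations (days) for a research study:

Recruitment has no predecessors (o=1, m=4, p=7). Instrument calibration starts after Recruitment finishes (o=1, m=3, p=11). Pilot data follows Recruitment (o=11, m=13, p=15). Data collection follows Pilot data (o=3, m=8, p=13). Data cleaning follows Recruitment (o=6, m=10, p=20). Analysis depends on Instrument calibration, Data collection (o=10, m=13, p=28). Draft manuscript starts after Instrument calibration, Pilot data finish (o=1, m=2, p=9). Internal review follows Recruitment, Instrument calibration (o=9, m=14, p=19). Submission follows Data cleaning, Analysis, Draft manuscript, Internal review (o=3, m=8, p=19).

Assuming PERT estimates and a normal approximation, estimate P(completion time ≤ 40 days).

te_Recruitment = (1 + 4·4 + 7)/6 = 24/6 = 4; σ²_Recruitment = ((7−1)/6)² = 1.000
te_Instrument calibration = (1 + 4·3 + 11)/6 = 24/6 = 4; σ²_Instrument calibration = ((11−1)/6)² = 2.778
te_Pilot data = (11 + 4·13 + 15)/6 = 78/6 = 13; σ²_Pilot data = ((15−11)/6)² = 0.444
te_Data collection = (3 + 4·8 + 13)/6 = 48/6 = 8; σ²_Data collection = ((13−3)/6)² = 2.778
te_Data cleaning = (6 + 4·10 + 20)/6 = 66/6 = 11; σ²_Data cleaning = ((20−6)/6)² = 5.444
te_Analysis = (10 + 4·13 + 28)/6 = 90/6 = 15; σ²_Analysis = ((28−10)/6)² = 9.000
te_Draft manuscript = (1 + 4·2 + 9)/6 = 18/6 = 3; σ²_Draft manuscript = ((9−1)/6)² = 1.778
te_Internal review = (9 + 4·14 + 19)/6 = 84/6 = 14; σ²_Internal review = ((19−9)/6)² = 2.778
te_Submission = (3 + 4·8 + 19)/6 = 54/6 = 9; σ²_Submission = ((19−3)/6)² = 7.111

Forward pass:
ES_Recruitment = 0; EF_Recruitment = 4
ES_Instrument calibration = 4; EF_Instrument calibration = 4+4 = 8
ES_Pilot data = 4; EF_Pilot data = 4+13 = 17
ES_Data collection = 17; EF_Data collection = 17+8 = 25
ES_Data cleaning = 4; EF_Data cleaning = 4+11 = 15
ES_Analysis = max(EF_Instrument calibration=8, EF_Data collection=25) = 25; EF_Analysis = 25+15 = 40
ES_Draft manuscript = max(EF_Instrument calibration=8, EF_Pilot data=17) = 17; EF_Draft manuscript = 17+3 = 20
ES_Internal review = max(EF_Recruitment=4, EF_Instrument calibration=8) = 8; EF_Internal review = 8+14 = 22
ES_Submission = max(EF_Data cleaning=15, EF_Analysis=40, EF_Draft manuscript=20, EF_Internal review=22) = 40; EF_Submission = 40+9 = 49
Expected project duration μ = 49 days. Critical path: Recruitment → Pilot data → Data collection → Analysis → Submission.

Variance along critical path = 1.000 + 0.444 + 2.778 + 9.000 + 7.111 = 20.333; σ = √20.333 = 4.509 days.
Z = (40 − 49) / 4.509 = -1.996
P(T ≤ 40) = Φ(-1.996) ≈ 0.023

0.023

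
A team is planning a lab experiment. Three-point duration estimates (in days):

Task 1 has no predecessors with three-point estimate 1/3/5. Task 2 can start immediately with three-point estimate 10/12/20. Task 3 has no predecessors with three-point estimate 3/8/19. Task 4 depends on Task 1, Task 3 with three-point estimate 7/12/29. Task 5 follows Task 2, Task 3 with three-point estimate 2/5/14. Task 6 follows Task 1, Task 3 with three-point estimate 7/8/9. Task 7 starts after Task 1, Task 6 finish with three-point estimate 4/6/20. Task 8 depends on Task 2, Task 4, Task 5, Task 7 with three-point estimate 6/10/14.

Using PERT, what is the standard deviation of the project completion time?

te_Task 1 = (1 + 4·3 + 5)/6 = 18/6 = 3; σ²_Task 1 = ((5−1)/6)² = 0.444
te_Task 2 = (10 + 4·12 + 20)/6 = 78/6 = 13; σ²_Task 2 = ((20−10)/6)² = 2.778
te_Task 3 = (3 + 4·8 + 19)/6 = 54/6 = 9; σ²_Task 3 = ((19−3)/6)² = 7.111
te_Task 4 = (7 + 4·12 + 29)/6 = 84/6 = 14; σ²_Task 4 = ((29−7)/6)² = 13.444
te_Task 5 = (2 + 4·5 + 14)/6 = 36/6 = 6; σ²_Task 5 = ((14−2)/6)² = 4.000
te_Task 6 = (7 + 4·8 + 9)/6 = 48/6 = 8; σ²_Task 6 = ((9−7)/6)² = 0.111
te_Task 7 = (4 + 4·6 + 20)/6 = 48/6 = 8; σ²_Task 7 = ((20−4)/6)² = 7.111
te_Task 8 = (6 + 4·10 + 14)/6 = 60/6 = 10; σ²_Task 8 = ((14−6)/6)² = 1.778

Forward pass:
ES_Task 1 = 0; EF_Task 1 = 3
ES_Task 2 = 0; EF_Task 2 = 13
ES_Task 3 = 0; EF_Task 3 = 9
ES_Task 4 = max(EF_Task 1=3, EF_Task 3=9) = 9; EF_Task 4 = 9+14 = 23
ES_Task 5 = max(EF_Task 2=13, EF_Task 3=9) = 13; EF_Task 5 = 13+6 = 19
ES_Task 6 = max(EF_Task 1=3, EF_Task 3=9) = 9; EF_Task 6 = 9+8 = 17
ES_Task 7 = max(EF_Task 1=3, EF_Task 6=17) = 17; EF_Task 7 = 17+8 = 25
ES_Task 8 = max(EF_Task 2=13, EF_Task 4=23, EF_Task 5=19, EF_Task 7=25) = 25; EF_Task 8 = 25+10 = 35
Expected project duration μ = 35 days. Critical path: Task 3 → Task 6 → Task 7 → Task 8.

Variance along critical path = 7.111 + 0.111 + 7.111 + 1.778 = 16.111
σ = √16.111 = 4.014 days

4.01 days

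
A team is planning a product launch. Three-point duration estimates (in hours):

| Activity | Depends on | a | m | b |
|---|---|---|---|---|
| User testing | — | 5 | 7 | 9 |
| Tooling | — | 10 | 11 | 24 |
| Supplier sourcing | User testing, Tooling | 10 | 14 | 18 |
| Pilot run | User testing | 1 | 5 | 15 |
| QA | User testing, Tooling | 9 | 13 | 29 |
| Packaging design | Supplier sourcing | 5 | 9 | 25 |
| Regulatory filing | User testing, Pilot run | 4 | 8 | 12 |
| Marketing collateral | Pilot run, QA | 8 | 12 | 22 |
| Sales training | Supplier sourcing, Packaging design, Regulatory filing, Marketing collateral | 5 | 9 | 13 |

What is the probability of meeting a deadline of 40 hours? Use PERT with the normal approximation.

te_User testing = (5 + 4·7 + 9)/6 = 42/6 = 7; σ²_User testing = ((9−5)/6)² = 0.444
te_Tooling = (10 + 4·11 + 24)/6 = 78/6 = 13; σ²_Tooling = ((24−10)/6)² = 5.444
te_Supplier sourcing = (10 + 4·14 + 18)/6 = 84/6 = 14; σ²_Supplier sourcing = ((18−10)/6)² = 1.778
te_Pilot run = (1 + 4·5 + 15)/6 = 36/6 = 6; σ²_Pilot run = ((15−1)/6)² = 5.444
te_QA = (9 + 4·13 + 29)/6 = 90/6 = 15; σ²_QA = ((29−9)/6)² = 11.111
te_Packaging design = (5 + 4·9 + 25)/6 = 66/6 = 11; σ²_Packaging design = ((25−5)/6)² = 11.111
te_Regulatory filing = (4 + 4·8 + 12)/6 = 48/6 = 8; σ²_Regulatory filing = ((12−4)/6)² = 1.778
te_Marketing collateral = (8 + 4·12 + 22)/6 = 78/6 = 13; σ²_Marketing collateral = ((22−8)/6)² = 5.444
te_Sales training = (5 + 4·9 + 13)/6 = 54/6 = 9; σ²_Sales training = ((13−5)/6)² = 1.778

Forward pass:
ES_User testing = 0; EF_User testing = 7
ES_Tooling = 0; EF_Tooling = 13
ES_Supplier sourcing = max(EF_User testing=7, EF_Tooling=13) = 13; EF_Supplier sourcing = 13+14 = 27
ES_Pilot run = 7; EF_Pilot run = 7+6 = 13
ES_QA = max(EF_User testing=7, EF_Tooling=13) = 13; EF_QA = 13+15 = 28
ES_Packaging design = 27; EF_Packaging design = 27+11 = 38
ES_Regulatory filing = max(EF_User testing=7, EF_Pilot run=13) = 13; EF_Regulatory filing = 13+8 = 21
ES_Marketing collateral = max(EF_Pilot run=13, EF_QA=28) = 28; EF_Marketing collateral = 28+13 = 41
ES_Sales training = max(EF_Supplier sourcing=27, EF_Packaging design=38, EF_Regulatory filing=21, EF_Marketing collateral=41) = 41; EF_Sales training = 41+9 = 50
Expected project duration μ = 50 hours. Critical path: Tooling → QA → Marketing collateral → Sales training.

Variance along critical path = 5.444 + 11.111 + 5.444 + 1.778 = 23.778; σ = √23.778 = 4.876 hours.
Z = (40 − 50) / 4.876 = -2.051
P(T ≤ 40) = Φ(-2.051) ≈ 0.020

0.020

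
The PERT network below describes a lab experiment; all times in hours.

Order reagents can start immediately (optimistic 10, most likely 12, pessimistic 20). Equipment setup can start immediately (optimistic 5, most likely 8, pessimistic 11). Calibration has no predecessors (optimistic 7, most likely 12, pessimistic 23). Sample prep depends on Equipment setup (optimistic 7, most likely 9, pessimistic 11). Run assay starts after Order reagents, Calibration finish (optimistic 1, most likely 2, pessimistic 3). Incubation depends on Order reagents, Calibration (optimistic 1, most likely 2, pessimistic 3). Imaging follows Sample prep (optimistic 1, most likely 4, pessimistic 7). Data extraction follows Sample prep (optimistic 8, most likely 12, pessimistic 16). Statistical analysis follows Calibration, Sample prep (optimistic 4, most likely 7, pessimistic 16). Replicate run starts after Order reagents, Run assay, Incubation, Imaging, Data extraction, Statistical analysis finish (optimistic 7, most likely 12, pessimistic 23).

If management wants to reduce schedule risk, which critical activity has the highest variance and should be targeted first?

te_Order reagents = (10 + 4·12 + 20)/6 = 78/6 = 13; σ²_Order reagents = ((20−10)/6)² = 2.778
te_Equipment setup = (5 + 4·8 + 11)/6 = 48/6 = 8; σ²_Equipment setup = ((11−5)/6)² = 1.000
te_Calibration = (7 + 4·12 + 23)/6 = 78/6 = 13; σ²_Calibration = ((23−7)/6)² = 7.111
te_Sample prep = (7 + 4·9 + 11)/6 = 54/6 = 9; σ²_Sample prep = ((11−7)/6)² = 0.444
te_Run assay = (1 + 4·2 + 3)/6 = 12/6 = 2; σ²_Run assay = ((3−1)/6)² = 0.111
te_Incubation = (1 + 4·2 + 3)/6 = 12/6 = 2; σ²_Incubation = ((3−1)/6)² = 0.111
te_Imaging = (1 + 4·4 + 7)/6 = 24/6 = 4; σ²_Imaging = ((7−1)/6)² = 1.000
te_Data extraction = (8 + 4·12 + 16)/6 = 72/6 = 12; σ²_Data extraction = ((16−8)/6)² = 1.778
te_Statistical analysis = (4 + 4·7 + 16)/6 = 48/6 = 8; σ²_Statistical analysis = ((16−4)/6)² = 4.000
te_Replicate run = (7 + 4·12 + 23)/6 = 78/6 = 13; σ²_Replicate run = ((23−7)/6)² = 7.111

Forward pass:
ES_Order reagents = 0; EF_Order reagents = 13
ES_Equipment setup = 0; EF_Equipment setup = 8
ES_Calibration = 0; EF_Calibration = 13
ES_Sample prep = 8; EF_Sample prep = 8+9 = 17
ES_Run assay = max(EF_Order reagents=13, EF_Calibration=13) = 13; EF_Run assay = 13+2 = 15
ES_Incubation = max(EF_Order reagents=13, EF_Calibration=13) = 13; EF_Incubation = 13+2 = 15
ES_Imaging = 17; EF_Imaging = 17+4 = 21
ES_Data extraction = 17; EF_Data extraction = 17+12 = 29
ES_Statistical analysis = max(EF_Calibration=13, EF_Sample prep=17) = 17; EF_Statistical analysis = 17+8 = 25
ES_Replicate run = max(EF_Order reagents=13, EF_Run assay=15, EF_Incubation=15, EF_Imaging=21, EF_Data extraction=29, EF_Statistical analysis=25) = 29; EF_Replicate run = 29+13 = 42
Expected project duration μ = 42 hours. Critical path: Equipment setup → Sample prep → Data extraction → Replicate run.

Variances on critical path: σ²_Equipment setup=1.000, σ²_Sample prep=0.444, σ²_Data extraction=1.778, σ²_Replicate run=7.111.
Largest is σ²_Replicate run = 7.111.

Replicate run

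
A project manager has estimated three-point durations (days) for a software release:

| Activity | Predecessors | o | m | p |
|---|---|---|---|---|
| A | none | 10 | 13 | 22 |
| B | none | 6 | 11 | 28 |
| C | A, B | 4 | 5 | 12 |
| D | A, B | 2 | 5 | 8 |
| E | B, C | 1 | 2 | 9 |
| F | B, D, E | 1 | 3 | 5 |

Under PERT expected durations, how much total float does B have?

1 days

te_A = (10 + 4·13 + 22)/6 = 84/6 = 14
te_B = (6 + 4·11 + 28)/6 = 78/6 = 13
te_C = (4 + 4·5 + 12)/6 = 36/6 = 6
te_D = (2 + 4·5 + 8)/6 = 30/6 = 5
te_E = (1 + 4·2 + 9)/6 = 18/6 = 3
te_F = (1 + 4·3 + 5)/6 = 18/6 = 3

Forward pass:
ES_A = 0; EF_A = 14
ES_B = 0; EF_B = 13
ES_C = max(EF_A=14, EF_B=13) = 14; EF_C = 14+6 = 20
ES_D = max(EF_A=14, EF_B=13) = 14; EF_D = 14+5 = 19
ES_E = max(EF_B=13, EF_C=20) = 20; EF_E = 20+3 = 23
ES_F = max(EF_B=13, EF_D=19, EF_E=23) = 23; EF_F = 23+3 = 26
Expected project duration μ = 26 days. Critical path: A → C → E → F.

Backward pass:
LF_F = 26; LS_F = 26−3 = 23
LF_E = LS_F = 23; LS_E = 23−3 = 20
LF_D = LS_F = 23; LS_D = 23−5 = 18
LF_C = LS_E = 20; LS_C = 20−6 = 14
LF_B = min(LS_C=14, LS_D=18, LS_E=20, LS_F=23) = 14; LS_B = 14−13 = 1
LF_A = min(LS_C=14, LS_D=18) = 14; LS_A = 14−14 = 0
Slack_B = LS_B − ES_B = 1 − 0 = 1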